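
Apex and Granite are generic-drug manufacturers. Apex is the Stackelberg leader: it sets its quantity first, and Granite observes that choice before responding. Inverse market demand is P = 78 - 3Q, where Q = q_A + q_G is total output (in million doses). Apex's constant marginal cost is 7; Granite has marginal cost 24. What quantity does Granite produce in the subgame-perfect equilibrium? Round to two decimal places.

Solve by backward induction. Given q_A, the follower Granite maximises π_G = (78 - 3q_A - 3q_G)q_G - 24q_G.
Setting the follower's marginal profit to zero, 54 - 3q_A - 6q_G = 0, i.e. q_G = (54 - 3q_A)/6.
Apex substitutes q_G(q_A) into its own profit: π_A = q_A(78 - 3q_A - (54 - 3q_A)/2) - 7q_A = (51 - (3/2)q_A)q_A - 7q_A.
Maximising: ∂π_A/∂q_A = 44 - 3q_A = 0, giving q_A = 44/3.
Then q_G = (54 - 3·(44/3))/6 = 5/3.

1.67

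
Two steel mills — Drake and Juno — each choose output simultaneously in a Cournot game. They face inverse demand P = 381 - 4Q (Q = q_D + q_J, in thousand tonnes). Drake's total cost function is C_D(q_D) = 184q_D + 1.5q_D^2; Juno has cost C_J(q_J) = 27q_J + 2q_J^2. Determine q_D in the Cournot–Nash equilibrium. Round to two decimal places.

8.17

Drake's profit: π_D = (381 - 4Q)q_D - (184q_D + (3/2)q_D²). Setting ∂π_D/∂q_D = 0: 197 - 11q_D - 4(q_J) = 0.
Juno's first-order condition: 354 - 12q_J - 4(q_D) = 0.
Rearranging gives the reaction functions q_D = (197 - 4q_J)/11 and q_J = (354 - 4q_D)/12.
Solving the pair: q_D = 237/29, q_J = 1553/58.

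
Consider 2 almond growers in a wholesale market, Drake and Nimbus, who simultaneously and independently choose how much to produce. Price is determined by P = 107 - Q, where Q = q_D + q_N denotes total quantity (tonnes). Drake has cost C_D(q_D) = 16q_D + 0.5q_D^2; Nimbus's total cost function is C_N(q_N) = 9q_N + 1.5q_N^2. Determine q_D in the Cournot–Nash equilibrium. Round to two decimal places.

25.50

Drake's profit: π_D = (107 - Q)q_D - (16q_D + (1/2)q_D²). Setting ∂π_D/∂q_D = 0: 91 - 3q_D - (q_N) = 0.
Nimbus's profit: π_N = (107 - Q)q_N - (9q_N + (3/2)q_N²). Setting ∂π_N/∂q_N = 0: 98 - 5q_N - (q_D) = 0.
Rearranging gives the reaction functions q_D = (91 - q_N)/3 and q_N = (98 - q_D)/5.
Substituting one into the other gives q_D = 51/2 and q_N = 29/2.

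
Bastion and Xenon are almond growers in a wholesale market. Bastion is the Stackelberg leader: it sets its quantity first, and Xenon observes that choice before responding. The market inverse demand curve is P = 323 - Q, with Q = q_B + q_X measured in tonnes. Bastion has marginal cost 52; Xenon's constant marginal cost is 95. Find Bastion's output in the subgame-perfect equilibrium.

157

Solve by backward induction. Given q_B, the follower Xenon maximises π_X = (323 - q_B - q_X)q_X - 95q_X.
Setting the follower's marginal profit to zero, 228 - q_B - 2q_X = 0, i.e. q_X = (228 - q_B)/2.
Bastion substitutes q_X(q_B) into its own profit: π_B = q_B(323 - q_B - (228 - q_B)/2) - 52q_B = (209 - (1/2)q_B)q_B - 52q_B.
The leader's first-order condition 157 - q_B = 0 yields q_B = 157.
Then q_X = (228 - 157)/2 = 71/2.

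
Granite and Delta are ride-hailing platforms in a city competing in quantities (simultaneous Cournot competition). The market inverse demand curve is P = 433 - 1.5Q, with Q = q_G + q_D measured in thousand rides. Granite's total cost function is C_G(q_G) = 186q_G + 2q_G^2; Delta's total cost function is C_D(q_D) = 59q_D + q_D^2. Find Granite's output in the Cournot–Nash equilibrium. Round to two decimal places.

20.58

Granite's profit: π_G = (433 - 1.5Q)q_G - (186q_G + 2q_G²). Setting ∂π_G/∂q_G = 0: 247 - 7q_G - (3/2)(q_D) = 0.
Delta's profit: π_D = (433 - 1.5Q)q_D - (59q_D + q_D²). Setting ∂π_D/∂q_D = 0: 374 - 5q_D - (3/2)(q_G) = 0.
So q_G = (247 - (3/2)q_D)/7 and q_D = (374 - (3/2)q_G)/5.
Substituting one into the other gives q_G = 20.5802 and q_D = 68.6260.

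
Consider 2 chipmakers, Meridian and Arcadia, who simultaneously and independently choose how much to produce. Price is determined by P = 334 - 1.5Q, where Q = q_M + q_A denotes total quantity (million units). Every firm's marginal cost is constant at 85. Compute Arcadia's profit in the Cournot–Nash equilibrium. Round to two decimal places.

A representative firm's profit is π_i = q_i(334 - 1.5Q) - 85q_i.
Setting ∂π_i/∂q_i = 0 with rivals' quantities fixed: 249 - 3q_i - (3/2)q_j = 0.
By symmetry each firm produces the same amount; substituting q_j = q_i yields q_i = 249/(9/2) = 166/3.
Price P = 334 - (3/2)·(332/3) = 168.
Arcadia's profit: (168 - 85)·(166/3) = 4592.6667.

4592.67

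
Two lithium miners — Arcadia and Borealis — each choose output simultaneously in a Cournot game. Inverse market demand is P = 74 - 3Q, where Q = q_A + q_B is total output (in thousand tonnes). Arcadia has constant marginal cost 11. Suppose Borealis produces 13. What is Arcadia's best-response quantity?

With the rival's output fixed at 13, Arcadia's profit is π_A = (74 - 3·13 - 3q_A)q_A - (11q_A) = (35 - 3q_A)q_A - (11q_A).
∂π_A/∂q_A = 24 - 6q_A = 0, so q_A = 4.

4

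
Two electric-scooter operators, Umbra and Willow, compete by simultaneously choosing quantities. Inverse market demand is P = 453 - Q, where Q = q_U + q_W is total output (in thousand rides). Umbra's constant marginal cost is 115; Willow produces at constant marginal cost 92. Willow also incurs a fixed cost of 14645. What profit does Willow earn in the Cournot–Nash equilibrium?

Umbra's profit: π_U = (453 - Q)q_U - (115q_U). Setting ∂π_U/∂q_U = 0: 338 - 2q_U - (q_W) = 0.
Willow's first-order condition: 361 - 2q_W - (q_U) = 0.
Best responses: q_U = (338 - q_W)/2, q_W = (361 - q_U)/2.
Substituting one into the other gives q_U = 105 and q_W = 128.
Price P = 453 - 233 = 220.
Willow's profit: (220 - 92)·128 - 14645 = 1739.

1739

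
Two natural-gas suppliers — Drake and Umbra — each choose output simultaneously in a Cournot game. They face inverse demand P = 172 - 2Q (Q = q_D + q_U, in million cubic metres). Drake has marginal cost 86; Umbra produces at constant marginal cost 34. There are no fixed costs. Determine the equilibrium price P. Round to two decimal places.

Drake's profit: π_D = (172 - 2Q)q_D - (86q_D). Setting ∂π_D/∂q_D = 0: 86 - 4q_D - 2(q_U) = 0.
Umbra's first-order condition: 138 - 4q_U - 2(q_D) = 0.
So q_D = (86 - 2q_U)/4 and q_U = (138 - 2q_D)/4.
Substituting one into the other gives q_D = 17/3 and q_U = 95/3.
Total output Q = 112/3, so price P = 172 - 2·(112/3) = 292/3.

97.33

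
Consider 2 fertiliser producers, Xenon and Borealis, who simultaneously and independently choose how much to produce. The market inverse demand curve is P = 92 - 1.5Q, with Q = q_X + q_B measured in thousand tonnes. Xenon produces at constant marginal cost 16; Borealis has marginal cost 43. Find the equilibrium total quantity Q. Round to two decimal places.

Xenon's profit: π_X = (92 - 1.5Q)q_X - (16q_X). Setting ∂π_X/∂q_X = 0: 76 - 3q_X - (3/2)(q_B) = 0.
Borealis's first-order condition: 49 - 3q_B - (3/2)(q_X) = 0.
Best responses: q_X = (76 - (3/2)q_B)/3, q_B = (49 - (3/2)q_X)/3.
Solving the pair: q_X = 206/9, q_B = 44/9.
Total output Q = 206/9 + 44/9 = 250/9.

27.78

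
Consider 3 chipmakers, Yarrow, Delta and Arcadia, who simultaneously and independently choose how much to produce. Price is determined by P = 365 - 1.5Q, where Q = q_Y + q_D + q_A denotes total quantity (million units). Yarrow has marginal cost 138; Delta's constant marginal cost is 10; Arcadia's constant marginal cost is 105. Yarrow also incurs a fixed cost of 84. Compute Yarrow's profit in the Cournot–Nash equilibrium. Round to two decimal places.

Yarrow's profit: π_Y = (365 - 1.5Q)q_Y - (138q_Y). Setting ∂π_Y/∂q_Y = 0: 227 - 3q_Y - (3/2)(q_D + q_A) = 0.
Delta's first-order condition: 355 - 3q_D - (3/2)(q_Y + q_A) = 0.
Arcadia's profit: π_A = (365 - 1.5Q)q_A - (105q_A). Setting ∂π_A/∂q_A = 0: 260 - 3q_A - (3/2)(q_Y + q_D) = 0.
Summing all 3 equations gives 842 − 6Q = 0, hence Q = 421/3.
Back-substituting: q_Y = (227 − 421/2)/(3/2) = 11, q_D = (355 − 421/2)/(3/2) = 289/3, q_A = (260 − 421/2)/(3/2) = 33.
Price P = 365 - (3/2)·(421/3) = 309/2.
Yarrow's profit: (309/2 - 138)·11 - 84 = 195/2.

97.50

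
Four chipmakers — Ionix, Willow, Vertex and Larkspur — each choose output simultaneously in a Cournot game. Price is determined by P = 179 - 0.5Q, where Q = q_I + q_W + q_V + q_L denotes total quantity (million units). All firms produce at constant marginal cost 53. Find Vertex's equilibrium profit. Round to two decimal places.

1270.08

Each firm earns π_i = (179 - 0.5Q)q_i - 53q_i.
First-order condition (treating rivals' output as given): 126 - q_i - (1/2)·Σ_{j≠i} q_j = 0.
By symmetry each firm produces the same amount; substituting Σ_{j≠i} q_j = 3q_i yields q_i = 126/(5/2) = 252/5.
Price P = 179 - (1/2)·(1008/5) = 391/5.
Vertex's profit: (391/5 - 53)·(252/5) = 1270.0800.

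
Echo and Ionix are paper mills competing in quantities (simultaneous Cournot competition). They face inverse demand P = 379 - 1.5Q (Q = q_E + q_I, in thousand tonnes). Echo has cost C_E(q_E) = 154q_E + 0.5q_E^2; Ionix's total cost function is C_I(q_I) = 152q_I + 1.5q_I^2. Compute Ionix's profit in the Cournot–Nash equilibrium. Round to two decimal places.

Echo's profit: π_E = (379 - 1.5Q)q_E - (154q_E + (1/2)q_E²). Setting ∂π_E/∂q_E = 0: 225 - 4q_E - (3/2)(q_I) = 0.
Ionix's first-order condition: 227 - 6q_I - (3/2)(q_E) = 0.
Rearranging gives the reaction functions q_E = (225 - (3/2)q_I)/4 and q_I = (227 - (3/2)q_E)/6.
Substituting one into the other gives q_E = 1346/29 and q_I = 26.2299.
Price P = 379 - (3/2)·72.6437 = 270.0345.
Ionix's profit: 270.0345·26.2299 - 152·26.2299 - (3/2)·26.2299² = 2064.0206.

2064.02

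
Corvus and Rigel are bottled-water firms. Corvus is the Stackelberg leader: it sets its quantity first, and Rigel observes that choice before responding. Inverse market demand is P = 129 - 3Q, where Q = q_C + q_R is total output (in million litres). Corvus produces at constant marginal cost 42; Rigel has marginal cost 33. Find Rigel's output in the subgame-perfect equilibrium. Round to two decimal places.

The follower Rigel best-responds to any q_C: π_R = (129 - 3Q)q_R - 33q_R.
Follower FOC: 96 - 3q_C - 6q_R = 0, so q_R(q_C) = (96 - 3q_C)/6.
The leader anticipates this reaction. Substituting into P = 129 - 3Q gives P = 81 - (3/2)q_C, so π_C = (81 - (3/2)q_C)q_C - 42q_C.
The leader's first-order condition 39 - 3q_C = 0 yields q_C = 13.
Then q_R = (96 - 3·13)/6 = 19/2.

9.50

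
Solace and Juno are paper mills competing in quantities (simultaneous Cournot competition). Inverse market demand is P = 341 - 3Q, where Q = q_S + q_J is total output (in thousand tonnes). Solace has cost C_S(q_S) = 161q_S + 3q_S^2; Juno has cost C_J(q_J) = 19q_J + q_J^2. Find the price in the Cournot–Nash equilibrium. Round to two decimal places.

210.03

Solace's profit: π_S = (341 - 3Q)q_S - (161q_S + 3q_S²). Setting ∂π_S/∂q_S = 0: 180 - 12q_S - 3(q_J) = 0.
Juno's first-order condition: 322 - 8q_J - 3(q_S) = 0.
Rearranging gives the reaction functions q_S = (180 - 3q_J)/12 and q_J = (322 - 3q_S)/8.
Substituting one into the other gives q_S = 158/29 and q_J = 1108/29.
Total output Q = 1266/29, so price P = 341 - 3·(1266/29) = 210.0345.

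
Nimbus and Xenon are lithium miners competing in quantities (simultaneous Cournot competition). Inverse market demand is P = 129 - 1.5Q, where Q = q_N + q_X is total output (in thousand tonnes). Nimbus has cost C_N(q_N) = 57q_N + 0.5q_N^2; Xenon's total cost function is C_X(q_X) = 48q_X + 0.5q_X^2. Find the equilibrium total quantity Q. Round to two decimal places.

27.82

Nimbus's profit: π_N = (129 - 1.5Q)q_N - (57q_N + (1/2)q_N²). Setting ∂π_N/∂q_N = 0: 72 - 4q_N - (3/2)(q_X) = 0.
Xenon's profit: π_X = (129 - 1.5Q)q_X - (48q_X + (1/2)q_X²). Setting ∂π_X/∂q_X = 0: 81 - 4q_X - (3/2)(q_N) = 0.
So q_N = (72 - (3/2)q_X)/4 and q_X = (81 - (3/2)q_N)/4.
Substituting one into the other gives q_N = 666/55 and q_X = 864/55.
Total output Q = 666/55 + 864/55 = 306/11.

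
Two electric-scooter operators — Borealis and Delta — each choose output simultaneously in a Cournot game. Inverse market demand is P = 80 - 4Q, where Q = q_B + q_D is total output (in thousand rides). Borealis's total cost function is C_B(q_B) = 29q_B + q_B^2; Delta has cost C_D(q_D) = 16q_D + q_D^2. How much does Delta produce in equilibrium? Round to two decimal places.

Borealis's profit: π_B = (80 - 4Q)q_B - (29q_B + q_B²). Setting ∂π_B/∂q_B = 0: 51 - 10q_B - 4(q_D) = 0.
Delta's profit: π_D = (80 - 4Q)q_D - (16q_D + q_D²). Setting ∂π_D/∂q_D = 0: 64 - 10q_D - 4(q_B) = 0.
Rearranging gives the reaction functions q_B = (51 - 4q_D)/10 and q_D = (64 - 4q_B)/10.
Substituting one into the other gives q_B = 127/42 and q_D = 109/21.

5.19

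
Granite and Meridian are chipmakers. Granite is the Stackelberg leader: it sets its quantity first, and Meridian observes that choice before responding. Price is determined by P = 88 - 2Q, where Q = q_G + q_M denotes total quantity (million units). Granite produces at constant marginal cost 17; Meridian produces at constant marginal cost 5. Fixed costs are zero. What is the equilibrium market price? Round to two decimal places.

The follower Meridian best-responds to any q_G: π_M = (88 - 2Q)q_M - 5q_M.
Follower FOC: 83 - 2q_G - 4q_M = 0, so q_M(q_G) = (83 - 2q_G)/4.
The leader anticipates this reaction. Substituting into P = 88 - 2Q gives P = 93/2 - q_G, so π_G = (93/2 - q_G)q_G - 17q_G.
Leader FOC: 59/2 - 2q_G = 0, so q_G = 59/4.
Then q_M = (83 - 2·(59/4))/4 = 107/8.
Total output Q = 225/8, so price P = 88 - 2·(225/8) = 127/4.

31.75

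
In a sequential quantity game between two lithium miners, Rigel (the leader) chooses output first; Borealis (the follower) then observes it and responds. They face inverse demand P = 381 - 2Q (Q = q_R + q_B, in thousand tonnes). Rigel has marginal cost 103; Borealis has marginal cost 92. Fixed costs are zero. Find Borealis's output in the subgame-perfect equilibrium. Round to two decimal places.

Solve by backward induction. Given q_R, the follower Borealis maximises π_B = (381 - 2q_R - 2q_B)q_B - 92q_B.
∂π_B/∂q_B = 289 - 2q_R - 4q_B = 0 gives the reaction function q_B = (289 - 2q_R)/4.
The leader anticipates this reaction. Substituting into P = 381 - 2Q gives P = 473/2 - q_R, so π_R = (473/2 - q_R)q_R - 103q_R.
Maximising: ∂π_R/∂q_R = 267/2 - 2q_R = 0, giving q_R = 267/4.
Then q_B = (289 - 2·(267/4))/4 = 311/8.

38.88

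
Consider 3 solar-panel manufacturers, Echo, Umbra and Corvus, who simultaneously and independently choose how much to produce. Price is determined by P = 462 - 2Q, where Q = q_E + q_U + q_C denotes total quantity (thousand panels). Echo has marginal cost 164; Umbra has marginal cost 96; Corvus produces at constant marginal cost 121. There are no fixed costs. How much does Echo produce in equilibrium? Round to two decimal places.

23.38

Echo's profit: π_E = (462 - 2Q)q_E - (164q_E). Setting ∂π_E/∂q_E = 0: 298 - 4q_E - 2(q_U + q_C) = 0.
Umbra's first-order condition: 366 - 4q_U - 2(q_E + q_C) = 0.
Corvus's first-order condition: 341 - 4q_C - 2(q_E + q_U) = 0.
Adding the 3 first-order conditions: 1005 − 8Q = 0, so Q = 1005/8.
Back-substituting: q_E = (298 − 1005/4)/2 = 187/8, q_U = (366 − 1005/4)/2 = 459/8, q_C = (341 − 1005/4)/2 = 359/8.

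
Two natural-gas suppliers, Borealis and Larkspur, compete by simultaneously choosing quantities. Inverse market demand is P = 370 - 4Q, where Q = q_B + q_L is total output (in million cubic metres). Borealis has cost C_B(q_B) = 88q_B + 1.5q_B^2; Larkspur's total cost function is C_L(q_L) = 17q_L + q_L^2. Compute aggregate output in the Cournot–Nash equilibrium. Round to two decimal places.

44.29

Borealis's profit: π_B = (370 - 4Q)q_B - (88q_B + (3/2)q_B²). Setting ∂π_B/∂q_B = 0: 282 - 11q_B - 4(q_L) = 0.
Larkspur's first-order condition: 353 - 10q_L - 4(q_B) = 0.
So q_B = (282 - 4q_L)/11 and q_L = (353 - 4q_B)/10.
Solving the pair: q_B = 704/47, q_L = 29.3085.
Total output Q = 704/47 + 29.3085 = 44.2872.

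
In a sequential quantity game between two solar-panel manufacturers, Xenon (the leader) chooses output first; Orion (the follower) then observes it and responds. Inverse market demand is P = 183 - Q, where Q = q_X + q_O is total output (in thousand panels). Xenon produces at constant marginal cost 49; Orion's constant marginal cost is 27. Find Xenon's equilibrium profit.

1568

Solve by backward induction. Given q_X, the follower Orion maximises π_O = (183 - q_X - q_O)q_O - 27q_O.
∂π_O/∂q_O = 156 - q_X - 2q_O = 0 gives the reaction function q_O = (156 - q_X)/2.
Xenon substitutes q_O(q_X) into its own profit: π_X = q_X(183 - q_X - (156 - q_X)/2) - 49q_X = (105 - (1/2)q_X)q_X - 49q_X.
The leader's first-order condition 56 - q_X = 0 yields q_X = 56.
Then q_O = (156 - 56)/2 = 50.
Price P = 183 - 106 = 77.
Xenon's profit: (77 - 49)·56 = 1568.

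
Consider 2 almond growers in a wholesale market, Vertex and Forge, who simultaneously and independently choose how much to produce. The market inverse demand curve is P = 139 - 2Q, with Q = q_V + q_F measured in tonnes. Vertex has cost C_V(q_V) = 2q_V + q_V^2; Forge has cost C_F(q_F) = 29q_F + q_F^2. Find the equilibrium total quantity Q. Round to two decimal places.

30.88

Vertex's profit: π_V = (139 - 2Q)q_V - (2q_V + q_V²). Setting ∂π_V/∂q_V = 0: 137 - 6q_V - 2(q_F) = 0.
Forge's first-order condition: 110 - 6q_F - 2(q_V) = 0.
Rearranging gives the reaction functions q_V = (137 - 2q_F)/6 and q_F = (110 - 2q_V)/6.
Solving the pair: q_V = 301/16, q_F = 193/16.
Total output Q = 301/16 + 193/16 = 247/8.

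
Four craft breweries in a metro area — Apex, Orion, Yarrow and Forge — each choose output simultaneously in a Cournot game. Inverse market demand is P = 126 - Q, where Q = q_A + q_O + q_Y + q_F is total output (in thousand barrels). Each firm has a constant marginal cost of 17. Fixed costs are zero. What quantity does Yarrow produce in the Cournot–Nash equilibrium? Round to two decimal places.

Each firm earns π_i = (126 - Q)q_i - 17q_i.
First-order condition (treating rivals' output as given): 109 - 2q_i - Σ_{j≠i} q_j = 0.
By symmetry each firm produces the same amount; substituting Σ_{j≠i} q_j = 3q_i yields q_i = 109/5.

21.80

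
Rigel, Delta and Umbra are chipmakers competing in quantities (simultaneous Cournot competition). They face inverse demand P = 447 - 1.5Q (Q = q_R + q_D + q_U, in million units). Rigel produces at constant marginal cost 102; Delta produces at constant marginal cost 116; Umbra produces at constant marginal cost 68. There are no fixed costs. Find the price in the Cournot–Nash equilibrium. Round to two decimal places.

Rigel's profit: π_R = (447 - 1.5Q)q_R - (102q_R). Setting ∂π_R/∂q_R = 0: 345 - 3q_R - (3/2)(q_D + q_U) = 0.
Delta's first-order condition: 331 - 3q_D - (3/2)(q_R + q_U) = 0.
Umbra's profit: π_U = (447 - 1.5Q)q_U - (68q_U). Setting ∂π_U/∂q_U = 0: 379 - 3q_U - (3/2)(q_R + q_D) = 0.
Summing all 3 equations gives 1055 − 6Q = 0, hence Q = 1055/6.
Back-substituting: q_R = (345 − 1055/4)/(3/2) = 325/6, q_D = (331 − 1055/4)/(3/2) = 269/6, q_U = (379 − 1055/4)/(3/2) = 461/6.
Total output Q = 1055/6, so price P = 447 - (3/2)·(1055/6) = 733/4.

183.25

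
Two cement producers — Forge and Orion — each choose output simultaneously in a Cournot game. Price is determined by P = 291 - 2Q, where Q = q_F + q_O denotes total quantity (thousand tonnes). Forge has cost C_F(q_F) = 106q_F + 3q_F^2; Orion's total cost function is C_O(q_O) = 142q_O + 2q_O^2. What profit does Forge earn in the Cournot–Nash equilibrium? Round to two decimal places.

Forge's profit: π_F = (291 - 2Q)q_F - (106q_F + 3q_F²). Setting ∂π_F/∂q_F = 0: 185 - 10q_F - 2(q_O) = 0.
Orion's profit: π_O = (291 - 2Q)q_O - (142q_O + 2q_O²). Setting ∂π_O/∂q_O = 0: 149 - 8q_O - 2(q_F) = 0.
So q_F = (185 - 2q_O)/10 and q_O = (149 - 2q_F)/8.
Substituting one into the other gives q_F = 591/38 and q_O = 280/19.
Price P = 291 - 2·(1151/38) = 230.4211.
Forge's profit: 230.4211·(591/38) - 106·(591/38) - 3(591/38)² = 1209.4217.

1209.42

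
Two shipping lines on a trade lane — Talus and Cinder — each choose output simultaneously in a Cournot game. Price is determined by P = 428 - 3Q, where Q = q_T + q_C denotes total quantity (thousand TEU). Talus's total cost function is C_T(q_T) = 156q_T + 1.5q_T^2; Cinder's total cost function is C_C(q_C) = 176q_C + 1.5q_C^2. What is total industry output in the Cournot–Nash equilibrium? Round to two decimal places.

43.67

Talus's profit: π_T = (428 - 3Q)q_T - (156q_T + (3/2)q_T²). Setting ∂π_T/∂q_T = 0: 272 - 9q_T - 3(q_C) = 0.
Cinder's first-order condition: 252 - 9q_C - 3(q_T) = 0.
So q_T = (272 - 3q_C)/9 and q_C = (252 - 3q_T)/9.
Substituting one into the other gives q_T = 47/2 and q_C = 121/6.
Total output Q = 47/2 + 121/6 = 131/3.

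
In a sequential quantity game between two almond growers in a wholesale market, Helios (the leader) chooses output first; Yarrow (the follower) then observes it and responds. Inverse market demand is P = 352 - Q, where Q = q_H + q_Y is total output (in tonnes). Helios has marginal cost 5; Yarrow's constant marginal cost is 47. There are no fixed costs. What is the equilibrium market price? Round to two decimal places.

102.25

Solve by backward induction. Given q_H, the follower Yarrow maximises π_Y = (352 - q_H - q_Y)q_Y - 47q_Y.
∂π_Y/∂q_Y = 305 - q_H - 2q_Y = 0 gives the reaction function q_Y = (305 - q_H)/2.
The leader anticipates this reaction. Substituting into P = 352 - Q gives P = 399/2 - (1/2)q_H, so π_H = (399/2 - (1/2)q_H)q_H - 5q_H.
Maximising: ∂π_H/∂q_H = 389/2 - q_H = 0, giving q_H = 389/2.
Then q_Y = (305 - 389/2)/2 = 221/4.
Total output Q = 999/4, so price P = 352 - 999/4 = 409/4.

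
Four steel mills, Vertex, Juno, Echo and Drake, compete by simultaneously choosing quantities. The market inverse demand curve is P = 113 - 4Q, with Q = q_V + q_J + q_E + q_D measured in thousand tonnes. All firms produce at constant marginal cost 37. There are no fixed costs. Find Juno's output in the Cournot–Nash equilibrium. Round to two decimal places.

Each firm earns π_i = (113 - 4Q)q_i - 37q_i.
Setting ∂π_i/∂q_i = 0 with rivals' quantities fixed: 76 - 8q_i - 4·Σ_{j≠i} q_j = 0.
By symmetry each firm produces the same amount; substituting Σ_{j≠i} q_j = 3q_i yields q_i = 76/20 = 19/5.

3.80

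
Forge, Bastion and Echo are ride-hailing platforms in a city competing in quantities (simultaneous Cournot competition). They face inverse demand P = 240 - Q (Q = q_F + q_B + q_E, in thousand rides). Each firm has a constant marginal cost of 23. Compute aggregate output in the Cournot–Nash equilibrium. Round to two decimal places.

Each firm earns π_i = (240 - Q)q_i - 23q_i.
Setting ∂π_i/∂q_i = 0 with rivals' quantities fixed: 217 - 2q_i - Σ_{j≠i} q_j = 0.
By symmetry each firm produces the same amount; substituting Σ_{j≠i} q_j = 2q_i yields q_i = 217/4.
Total output Q = 217/4 + 217/4 + 217/4 = 651/4.

162.75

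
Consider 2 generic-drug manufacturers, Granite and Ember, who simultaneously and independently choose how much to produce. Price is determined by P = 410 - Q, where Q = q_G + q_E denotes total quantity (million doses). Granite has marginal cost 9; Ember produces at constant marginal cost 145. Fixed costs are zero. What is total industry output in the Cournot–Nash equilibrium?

Granite's profit: π_G = (410 - Q)q_G - (9q_G). Setting ∂π_G/∂q_G = 0: 401 - 2q_G - (q_E) = 0.
Ember's profit: π_E = (410 - Q)q_E - (145q_E). Setting ∂π_E/∂q_E = 0: 265 - 2q_E - (q_G) = 0.
Rearranging gives the reaction functions q_G = (401 - q_E)/2 and q_E = (265 - q_G)/2.
Substituting one into the other gives q_G = 179 and q_E = 43.
Total output Q = 179 + 43 = 222.

222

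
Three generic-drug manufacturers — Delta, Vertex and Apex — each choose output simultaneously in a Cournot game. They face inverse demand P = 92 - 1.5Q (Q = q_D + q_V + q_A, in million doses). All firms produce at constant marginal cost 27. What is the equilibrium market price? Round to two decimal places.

43.25

Each firm earns π_i = (92 - 1.5Q)q_i - 27q_i.
First-order condition (treating rivals' output as given): 65 - 3q_i - (3/2)·Σ_{j≠i} q_j = 0.
By symmetry each firm produces the same amount; substituting Σ_{j≠i} q_j = 2q_i yields q_i = 65/6.
Total output Q = 65/2, so price P = 92 - (3/2)·(65/2) = 173/4.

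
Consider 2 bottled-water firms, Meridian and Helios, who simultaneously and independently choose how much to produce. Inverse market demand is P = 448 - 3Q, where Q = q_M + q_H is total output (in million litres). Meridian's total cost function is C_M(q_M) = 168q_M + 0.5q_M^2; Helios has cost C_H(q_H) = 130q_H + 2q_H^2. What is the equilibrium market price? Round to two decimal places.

Meridian's profit: π_M = (448 - 3Q)q_M - (168q_M + (1/2)q_M²). Setting ∂π_M/∂q_M = 0: 280 - 7q_M - 3(q_H) = 0.
Helios's profit: π_H = (448 - 3Q)q_H - (130q_H + 2q_H²). Setting ∂π_H/∂q_H = 0: 318 - 10q_H - 3(q_M) = 0.
Best responses: q_M = (280 - 3q_H)/7, q_H = (318 - 3q_M)/10.
Substituting one into the other gives q_M = 1846/61 and q_H = 1386/61.
Total output Q = 52.9836, so price P = 448 - 3·52.9836 = 289.0492.

289.05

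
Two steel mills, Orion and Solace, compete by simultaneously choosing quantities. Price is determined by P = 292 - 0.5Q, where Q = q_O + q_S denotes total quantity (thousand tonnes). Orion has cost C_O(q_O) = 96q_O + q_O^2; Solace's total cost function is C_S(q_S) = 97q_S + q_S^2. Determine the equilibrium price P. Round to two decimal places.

Orion's profit: π_O = (292 - 0.5Q)q_O - (96q_O + q_O²). Setting ∂π_O/∂q_O = 0: 196 - 3q_O - (1/2)(q_S) = 0.
Solace's first-order condition: 195 - 3q_S - (1/2)(q_O) = 0.
So q_O = (196 - (1/2)q_S)/3 and q_S = (195 - (1/2)q_O)/3.
Substituting one into the other gives q_O = 1962/35 and q_S = 1948/35.
Total output Q = 782/7, so price P = 292 - (1/2)·(782/7) = 1653/7.

236.14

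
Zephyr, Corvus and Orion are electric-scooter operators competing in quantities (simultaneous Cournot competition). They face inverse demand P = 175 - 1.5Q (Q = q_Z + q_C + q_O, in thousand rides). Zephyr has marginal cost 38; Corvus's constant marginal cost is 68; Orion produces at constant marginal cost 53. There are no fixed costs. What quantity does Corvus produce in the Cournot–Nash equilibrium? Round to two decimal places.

Zephyr's profit: π_Z = (175 - 1.5Q)q_Z - (38q_Z). Setting ∂π_Z/∂q_Z = 0: 137 - 3q_Z - (3/2)(q_C + q_O) = 0.
Corvus's first-order condition: 107 - 3q_C - (3/2)(q_Z + q_O) = 0.
Orion's first-order condition: 122 - 3q_O - (3/2)(q_Z + q_C) = 0.
Adding the 3 first-order conditions: 366 − 6Q = 0, so Q = 61.
Back-substituting: q_Z = (137 − 183/2)/(3/2) = 91/3, q_C = (107 − 183/2)/(3/2) = 31/3, q_O = (122 − 183/2)/(3/2) = 61/3.

10.33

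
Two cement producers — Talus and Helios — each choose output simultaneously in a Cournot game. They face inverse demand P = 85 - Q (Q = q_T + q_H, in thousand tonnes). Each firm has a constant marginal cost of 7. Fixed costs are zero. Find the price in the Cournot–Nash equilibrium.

33

A representative firm's profit is π_i = q_i(85 - Q) - 7q_i.
Setting ∂π_i/∂q_i = 0 with rivals' quantities fixed: 78 - 2q_i - q_j = 0.
By symmetry each firm produces the same amount; substituting q_j = q_i yields q_i = 78/3 = 26.
Total output Q = 52, so price P = 85 - 52 = 33.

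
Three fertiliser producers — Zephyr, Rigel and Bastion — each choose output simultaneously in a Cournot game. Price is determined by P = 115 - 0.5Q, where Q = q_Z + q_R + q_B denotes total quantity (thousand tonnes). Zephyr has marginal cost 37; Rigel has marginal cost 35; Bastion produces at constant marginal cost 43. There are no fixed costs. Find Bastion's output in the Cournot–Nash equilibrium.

Zephyr's profit: π_Z = (115 - 0.5Q)q_Z - (37q_Z). Setting ∂π_Z/∂q_Z = 0: 78 - q_Z - (1/2)(q_R + q_B) = 0.
Rigel's first-order condition: 80 - q_R - (1/2)(q_Z + q_B) = 0.
Bastion's profit: π_B = (115 - 0.5Q)q_B - (43q_B). Setting ∂π_B/∂q_B = 0: 72 - q_B - (1/2)(q_Z + q_R) = 0.
Adding the 3 conditions: 230 − Q − Q = 0, i.e. Q = 115.
Back-substituting: q_Z = (78 − 115/2)/(1/2) = 41, q_R = (80 − 115/2)/(1/2) = 45, q_B = (72 − 115/2)/(1/2) = 29.

29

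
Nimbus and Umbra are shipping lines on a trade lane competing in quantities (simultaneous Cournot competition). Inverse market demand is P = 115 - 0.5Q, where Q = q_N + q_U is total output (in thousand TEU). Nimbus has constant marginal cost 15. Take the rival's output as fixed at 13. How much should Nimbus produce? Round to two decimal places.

93.50

With the rival's output fixed at 13, Nimbus's profit is π_N = (115 - (1/2)·13 - (1/2)q_N)q_N - (15q_N) = (217/2 - (1/2)q_N)q_N - (15q_N).
∂π_N/∂q_N = 187/2 - q_N = 0, so q_N = 187/2.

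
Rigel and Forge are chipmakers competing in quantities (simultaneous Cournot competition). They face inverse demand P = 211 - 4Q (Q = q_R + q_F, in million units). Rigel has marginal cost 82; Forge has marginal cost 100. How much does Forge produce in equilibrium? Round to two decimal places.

Rigel's profit: π_R = (211 - 4Q)q_R - (82q_R). Setting ∂π_R/∂q_R = 0: 129 - 8q_R - 4(q_F) = 0.
Forge's profit: π_F = (211 - 4Q)q_F - (100q_F). Setting ∂π_F/∂q_F = 0: 111 - 8q_F - 4(q_R) = 0.
So q_R = (129 - 4q_F)/8 and q_F = (111 - 4q_R)/8.
Substituting one into the other gives q_R = 49/4 and q_F = 31/4.

7.75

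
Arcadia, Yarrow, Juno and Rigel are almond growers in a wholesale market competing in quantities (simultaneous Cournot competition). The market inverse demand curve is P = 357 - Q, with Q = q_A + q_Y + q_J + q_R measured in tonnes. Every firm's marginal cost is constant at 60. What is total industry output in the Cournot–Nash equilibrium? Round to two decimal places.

A representative firm's profit is π_i = q_i(357 - Q) - 60q_i.
First-order condition (treating rivals' output as given): 297 - 2q_i - Σ_{j≠i} q_j = 0.
By symmetry each firm produces the same amount; substituting Σ_{j≠i} q_j = 3q_i yields q_i = 297/5.
Total output Q = 297/5 + 297/5 + 297/5 + 297/5 = 1188/5.

237.60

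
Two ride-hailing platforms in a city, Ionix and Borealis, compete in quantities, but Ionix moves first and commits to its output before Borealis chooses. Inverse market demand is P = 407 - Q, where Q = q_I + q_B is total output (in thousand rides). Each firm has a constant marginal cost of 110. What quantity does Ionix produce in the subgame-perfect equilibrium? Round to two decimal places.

Solve by backward induction. Given q_I, the follower Borealis maximises π_B = (407 - q_I - q_B)q_B - 110q_B.
Follower FOC: 297 - q_I - 2q_B = 0, so q_B(q_I) = (297 - q_I)/2.
Ionix substitutes q_B(q_I) into its own profit: π_I = q_I(407 - q_I - (297 - q_I)/2) - 110q_I = (517/2 - (1/2)q_I)q_I - 110q_I.
Leader FOC: 297/2 - q_I = 0, so q_I = 297/2.
Then q_B = (297 - 297/2)/2 = 297/4.

148.50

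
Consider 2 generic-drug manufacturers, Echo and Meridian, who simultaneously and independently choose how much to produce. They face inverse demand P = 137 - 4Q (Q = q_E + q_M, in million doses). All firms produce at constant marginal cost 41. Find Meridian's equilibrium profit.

Each firm earns π_i = (137 - 4Q)q_i - 41q_i.
First-order condition (treating rivals' output as given): 96 - 8q_i - 4q_j = 0.
With identical firms every q_j equals q_i, so q_j = q_i and 96 = 12q_i, giving q_i = 8.
Price P = 137 - 4·16 = 73.
Meridian's profit: (73 - 41)·8 = 256.

256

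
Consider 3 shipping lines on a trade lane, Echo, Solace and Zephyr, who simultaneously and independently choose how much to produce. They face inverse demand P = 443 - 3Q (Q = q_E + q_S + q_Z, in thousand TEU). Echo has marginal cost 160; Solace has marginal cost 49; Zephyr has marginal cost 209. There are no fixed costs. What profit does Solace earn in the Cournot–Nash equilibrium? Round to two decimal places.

9213.02

Echo's profit: π_E = (443 - 3Q)q_E - (160q_E). Setting ∂π_E/∂q_E = 0: 283 - 6q_E - 3(q_S + q_Z) = 0.
Solace's first-order condition: 394 - 6q_S - 3(q_E + q_Z) = 0.
Zephyr's first-order condition: 234 - 6q_Z - 3(q_E + q_S) = 0.
Adding the 3 conditions: 911 − 6Q − 6Q = 0, i.e. Q = 911/12.
Back-substituting: q_E = (283 − 911/4)/3 = 221/12, q_S = (394 − 911/4)/3 = 665/12, q_Z = (234 − 911/4)/3 = 25/12.
Price P = 443 - 3·(911/12) = 861/4.
Solace's profit: (861/4 - 49)·(665/12) = 9213.0208.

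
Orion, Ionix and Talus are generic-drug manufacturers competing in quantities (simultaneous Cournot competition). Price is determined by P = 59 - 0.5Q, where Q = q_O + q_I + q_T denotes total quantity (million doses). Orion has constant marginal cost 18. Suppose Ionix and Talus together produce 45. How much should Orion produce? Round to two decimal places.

18.50

With rivals' combined output fixed at 45, Orion's profit is π_O = (59 - (1/2)·45 - (1/2)q_O)q_O - (18q_O) = (73/2 - (1/2)q_O)q_O - (18q_O).
∂π_O/∂q_O = 37/2 - q_O = 0, so q_O = 37/2.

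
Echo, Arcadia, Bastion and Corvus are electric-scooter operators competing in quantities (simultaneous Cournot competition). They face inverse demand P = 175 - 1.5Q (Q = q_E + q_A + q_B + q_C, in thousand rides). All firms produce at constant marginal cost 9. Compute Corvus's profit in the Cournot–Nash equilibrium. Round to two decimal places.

A representative firm's profit is π_i = q_i(175 - 1.5Q) - 9q_i.
First-order condition (treating rivals' output as given): 166 - 3q_i - (3/2)·Σ_{j≠i} q_j = 0.
With identical firms every q_j equals q_i, so Σ_{j≠i} q_j = 3q_i and 166 = (15/2)q_i, giving q_i = 332/15.
Price P = 175 - (3/2)·(1328/15) = 211/5.
Corvus's profit: (211/5 - 9)·(332/15) = 734.8267.

734.83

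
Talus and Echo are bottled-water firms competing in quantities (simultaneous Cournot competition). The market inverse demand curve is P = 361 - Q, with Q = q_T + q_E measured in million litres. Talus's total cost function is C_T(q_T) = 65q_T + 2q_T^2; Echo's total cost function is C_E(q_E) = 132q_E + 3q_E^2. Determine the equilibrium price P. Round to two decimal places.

292.55

Talus's profit: π_T = (361 - Q)q_T - (65q_T + 2q_T²). Setting ∂π_T/∂q_T = 0: 296 - 6q_T - (q_E) = 0.
Echo's first-order condition: 229 - 8q_E - (q_T) = 0.
Best responses: q_T = (296 - q_E)/6, q_E = (229 - q_T)/8.
Solving the pair: q_T = 45.5106, q_E = 1078/47.
Total output Q = 68.4468, so price P = 361 - 68.4468 = 292.5532.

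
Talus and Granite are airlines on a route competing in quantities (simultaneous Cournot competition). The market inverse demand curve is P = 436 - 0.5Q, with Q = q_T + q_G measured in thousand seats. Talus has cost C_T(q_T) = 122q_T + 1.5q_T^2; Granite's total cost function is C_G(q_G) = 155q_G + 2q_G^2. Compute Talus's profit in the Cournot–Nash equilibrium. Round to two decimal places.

10477.66

Talus's profit: π_T = (436 - 0.5Q)q_T - (122q_T + (3/2)q_T²). Setting ∂π_T/∂q_T = 0: 314 - 4q_T - (1/2)(q_G) = 0.
Granite's profit: π_G = (436 - 0.5Q)q_G - (155q_G + 2q_G²). Setting ∂π_G/∂q_G = 0: 281 - 5q_G - (1/2)(q_T) = 0.
So q_T = (314 - (1/2)q_G)/4 and q_G = (281 - (1/2)q_T)/5.
Solving the pair: q_T = 72.3797, q_G = 48.9620.
Price P = 436 - (1/2)·121.3418 = 375.3291.
Talus's profit: 375.3291·72.3797 - 122·72.3797 - (3/2)·72.3797² = 10477.6555.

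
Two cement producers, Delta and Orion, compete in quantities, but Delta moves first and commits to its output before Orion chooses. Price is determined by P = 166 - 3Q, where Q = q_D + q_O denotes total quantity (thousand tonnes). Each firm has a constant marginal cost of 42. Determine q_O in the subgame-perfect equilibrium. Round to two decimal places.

10.33

Solve by backward induction. Given q_D, the follower Orion maximises π_O = (166 - 3q_D - 3q_O)q_O - 42q_O.
Setting the follower's marginal profit to zero, 124 - 3q_D - 6q_O = 0, i.e. q_O = (124 - 3q_D)/6.
The leader anticipates this reaction. Substituting into P = 166 - 3Q gives P = 104 - (3/2)q_D, so π_D = (104 - (3/2)q_D)q_D - 42q_D.
The leader's first-order condition 62 - 3q_D = 0 yields q_D = 62/3.
Then q_O = (124 - 3·(62/3))/6 = 31/3.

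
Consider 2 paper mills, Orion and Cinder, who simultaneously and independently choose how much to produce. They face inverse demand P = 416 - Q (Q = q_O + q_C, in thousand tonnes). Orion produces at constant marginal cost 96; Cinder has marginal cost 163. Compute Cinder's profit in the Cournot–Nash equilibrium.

3844

Orion's profit: π_O = (416 - Q)q_O - (96q_O). Setting ∂π_O/∂q_O = 0: 320 - 2q_O - (q_C) = 0.
Cinder's profit: π_C = (416 - Q)q_C - (163q_C). Setting ∂π_C/∂q_C = 0: 253 - 2q_C - (q_O) = 0.
So q_O = (320 - q_C)/2 and q_C = (253 - q_O)/2.
Substituting one into the other gives q_O = 129 and q_C = 62.
Price P = 416 - 191 = 225.
Cinder's profit: (225 - 163)·62 = 3844.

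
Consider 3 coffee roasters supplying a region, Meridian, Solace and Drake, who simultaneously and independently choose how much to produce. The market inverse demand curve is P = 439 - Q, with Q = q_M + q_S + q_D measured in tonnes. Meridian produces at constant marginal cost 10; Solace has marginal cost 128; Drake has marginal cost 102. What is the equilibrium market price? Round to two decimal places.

Meridian's profit: π_M = (439 - Q)q_M - (10q_M). Setting ∂π_M/∂q_M = 0: 429 - 2q_M - (q_S + q_D) = 0.
Solace's first-order condition: 311 - 2q_S - (q_M + q_D) = 0.
Drake's profit: π_D = (439 - Q)q_D - (102q_D). Setting ∂π_D/∂q_D = 0: 337 - 2q_D - (q_M + q_S) = 0.
Adding the 3 first-order conditions: 1077 − 4Q = 0, so Q = 1077/4.
Back-substituting: q_M = (429 − 1077/4) = 639/4, q_S = (311 − 1077/4) = 167/4, q_D = (337 − 1077/4) = 271/4.
Total output Q = 1077/4, so price P = 439 - 1077/4 = 679/4.

169.75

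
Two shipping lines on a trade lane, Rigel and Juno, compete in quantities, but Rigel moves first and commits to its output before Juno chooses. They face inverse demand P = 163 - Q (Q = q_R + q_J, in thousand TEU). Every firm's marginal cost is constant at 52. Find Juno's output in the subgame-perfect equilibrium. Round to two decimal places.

The follower Juno best-responds to any q_R: π_J = (163 - Q)q_J - 52q_J.
Follower FOC: 111 - q_R - 2q_J = 0, so q_J(q_R) = (111 - q_R)/2.
The leader anticipates this reaction. Substituting into P = 163 - Q gives P = 215/2 - (1/2)q_R, so π_R = (215/2 - (1/2)q_R)q_R - 52q_R.
Maximising: ∂π_R/∂q_R = 111/2 - q_R = 0, giving q_R = 111/2.
Then q_J = (111 - 111/2)/2 = 111/4.

27.75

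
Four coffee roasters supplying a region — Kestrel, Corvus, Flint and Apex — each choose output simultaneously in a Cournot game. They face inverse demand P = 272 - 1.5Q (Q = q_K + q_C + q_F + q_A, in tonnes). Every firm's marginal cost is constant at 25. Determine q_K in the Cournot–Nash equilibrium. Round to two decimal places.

A representative firm's profit is π_i = q_i(272 - 1.5Q) - 25q_i.
First-order condition (treating rivals' output as given): 247 - 3q_i - (3/2)·Σ_{j≠i} q_j = 0.
With identical firms every q_j equals q_i, so Σ_{j≠i} q_j = 3q_i and 247 = (15/2)q_i, giving q_i = 494/15.

32.93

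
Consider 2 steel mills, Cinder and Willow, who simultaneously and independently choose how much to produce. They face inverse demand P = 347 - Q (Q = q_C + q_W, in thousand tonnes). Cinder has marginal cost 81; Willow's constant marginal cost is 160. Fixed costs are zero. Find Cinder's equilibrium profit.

Cinder's profit: π_C = (347 - Q)q_C - (81q_C). Setting ∂π_C/∂q_C = 0: 266 - 2q_C - (q_W) = 0.
Willow's first-order condition: 187 - 2q_W - (q_C) = 0.
Best responses: q_C = (266 - q_W)/2, q_W = (187 - q_C)/2.
Solving the pair: q_C = 115, q_W = 36.
Price P = 347 - 151 = 196.
Cinder's profit: (196 - 81)·115 = 13225.

13225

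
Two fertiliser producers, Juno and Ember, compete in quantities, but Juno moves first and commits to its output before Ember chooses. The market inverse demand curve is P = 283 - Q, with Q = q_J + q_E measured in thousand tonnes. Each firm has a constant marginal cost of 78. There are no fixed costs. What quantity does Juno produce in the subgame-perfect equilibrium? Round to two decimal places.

102.50

Solve by backward induction. Given q_J, the follower Ember maximises π_E = (283 - q_J - q_E)q_E - 78q_E.
Setting the follower's marginal profit to zero, 205 - q_J - 2q_E = 0, i.e. q_E = (205 - q_J)/2.
Juno substitutes q_E(q_J) into its own profit: π_J = q_J(283 - q_J - (205 - q_J)/2) - 78q_J = (361/2 - (1/2)q_J)q_J - 78q_J.
Maximising: ∂π_J/∂q_J = 205/2 - q_J = 0, giving q_J = 205/2.
Then q_E = (205 - 205/2)/2 = 205/4.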